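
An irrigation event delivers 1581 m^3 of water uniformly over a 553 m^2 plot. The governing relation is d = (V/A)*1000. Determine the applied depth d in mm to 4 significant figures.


d = (1581 / 553) * 1000 = 2859 mm
Therefore the applied depth d = 2859 mm.


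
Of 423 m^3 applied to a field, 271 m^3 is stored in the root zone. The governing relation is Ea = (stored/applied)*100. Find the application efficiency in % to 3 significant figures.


Ea = (271/423)*100 = 64.1 %
Therefore the application efficiency = 64.1 %.


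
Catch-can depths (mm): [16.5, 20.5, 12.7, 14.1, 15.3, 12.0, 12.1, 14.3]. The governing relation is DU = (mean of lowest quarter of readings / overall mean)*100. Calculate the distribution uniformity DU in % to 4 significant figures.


sorted lowest 2 of 8: [12.0, 12.1] -> mean = 12.0500 mm
overall mean = 14.6875 mm
DU = (12.0500/14.6875)*100 = 82.04 %
Therefore the distribution uniformity DU = 82.04 %.


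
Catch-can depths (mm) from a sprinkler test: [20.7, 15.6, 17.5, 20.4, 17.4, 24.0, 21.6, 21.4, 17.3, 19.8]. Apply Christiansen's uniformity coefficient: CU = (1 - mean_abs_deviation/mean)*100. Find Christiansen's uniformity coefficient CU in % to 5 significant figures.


mean = 19.57000 mm
mean |d_i - mean| = 2.096000 mm
CU = (1 - 2.096000/19.57000)*100 = 89.290 %
Therefore Christiansen's uniformity coefficient CU = 89.290 %.


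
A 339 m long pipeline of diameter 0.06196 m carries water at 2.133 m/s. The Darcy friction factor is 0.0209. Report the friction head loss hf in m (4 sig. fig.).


Approach: apply the Darcy-Weisbach equation, hf = f*(L/D)*(v^2/(2g)).
hf = 0.0209 * (339/0.06196) * (2.133^2 / (2*9.81))
hf = 26.52 m
Therefore the friction head loss hf = 26.52 m.


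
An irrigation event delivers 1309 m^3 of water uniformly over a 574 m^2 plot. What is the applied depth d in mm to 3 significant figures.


Approach: apply depth from volume over area, d = (V/A)*1000.
d = (1309 / 574) * 1000 = 2280 mm
Therefore the applied depth d = 2280 mm.


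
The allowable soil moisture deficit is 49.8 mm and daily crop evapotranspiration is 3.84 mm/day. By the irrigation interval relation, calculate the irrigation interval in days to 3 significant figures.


Approach: apply the irrigation interval relation, interval = SMD / ETc.
interval = 49.8 / 3.84 = 13.0 days
Therefore the irrigation interval = 13.0 days.


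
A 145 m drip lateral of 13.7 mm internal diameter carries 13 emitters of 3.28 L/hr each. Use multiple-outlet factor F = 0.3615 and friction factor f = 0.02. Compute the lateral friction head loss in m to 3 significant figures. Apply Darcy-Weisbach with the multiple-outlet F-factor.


Approach: apply Darcy-Weisbach with the multiple-outlet F-factor, Q = n*q/(3600*1000) m^3/s; v = Q/A; hf = F*f*(L/D)*(v^2/(2g)).
Q = 13*3.28/(3600*1000) = 1.1844e-05 m^3/s
A = pi*(13.7e-3/2)^2 = 1.4741e-04 m^2, so v = Q/A = 0.080350 m/s
hf = 0.3615*0.02*(145/0.0137)*(0.080350^2/(2*9.81)) = 0.0252 m
Therefore the lateral friction head loss = 0.0252 m.


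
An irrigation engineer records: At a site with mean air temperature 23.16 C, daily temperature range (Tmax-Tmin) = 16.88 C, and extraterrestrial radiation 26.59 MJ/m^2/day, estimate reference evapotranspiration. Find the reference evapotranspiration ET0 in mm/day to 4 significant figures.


Approach: apply the Hargreaves-Samani method, ET0 = 0.0023*(Tmean+17.8)*sqrt(Tmax-Tmin)*0.408*Ra.
ET0 = 0.0023*(23.16+17.8)*sqrt(16.88)*0.408*26.59 = 4.199 mm/day
Therefore the reference evapotranspiration ET0 = 4.199 mm/day.


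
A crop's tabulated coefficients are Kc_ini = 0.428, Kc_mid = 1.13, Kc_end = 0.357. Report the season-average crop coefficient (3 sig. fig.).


Approach: apply a simple seasonal average, Kc_avg = (Kc_ini + Kc_mid + Kc_end)/3.
Kc_avg = (0.428 + 1.13 + 0.357)/3 = 0.638
Therefore the season-average crop coefficient = 0.638.


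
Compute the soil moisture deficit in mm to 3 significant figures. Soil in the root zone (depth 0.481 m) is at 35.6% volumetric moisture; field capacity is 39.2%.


Approach: apply the soil moisture deficit relation, SMD = (FC - theta)/100 * depth * 1000.
SMD = (39.2 - 35.6)/100 * 0.481 * 1000 = 17.3 mm
Therefore the soil moisture deficit = 17.3 mm.


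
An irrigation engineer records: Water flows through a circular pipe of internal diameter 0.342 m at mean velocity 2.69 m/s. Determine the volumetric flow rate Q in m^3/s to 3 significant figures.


Approach: apply the continuity equation for pipe flow, Q = A * v with A = pi*(D/2)^2.
A = pi*(0.342/2)^2 = 0.091863 m^2
Q = 0.091863 * 2.69 = 0.247 m^3/s
Therefore the volumetric flow rate Q = 0.247 m^3/s.


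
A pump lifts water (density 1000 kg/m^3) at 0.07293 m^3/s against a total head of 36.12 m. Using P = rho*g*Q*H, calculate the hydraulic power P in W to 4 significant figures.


P = 1000 * 9.81 * 0.07293 * 36.12 = 25840 W
Therefore the hydraulic power P = 25840 W.


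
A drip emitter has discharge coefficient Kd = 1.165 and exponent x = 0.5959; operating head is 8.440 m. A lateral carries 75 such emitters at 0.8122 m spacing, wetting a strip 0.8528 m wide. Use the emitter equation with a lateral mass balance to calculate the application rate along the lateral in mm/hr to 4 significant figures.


Approach: apply the emitter equation with a lateral mass balance, q = Kd*h^x; Q = n*q; rate = Q/(n*spacing*width).
Step 1 — single emitter flow (q = Kd*h^x):
  q = 1.165 * 8.440^0.5959 = 4.15273 L/hr
Step 2 — total lateral flow: Q = 75 * 4.15273 = 311.455 L/hr
Step 3 — wetted area: A = 75 * 0.8122 * 0.8528 = 51.9483 m^2
Step 4 — application rate: Q/A = 311.455/51.9483 = 5.995 mm/hr
Therefore the application rate along the lateral = 5.995 mm/hr.


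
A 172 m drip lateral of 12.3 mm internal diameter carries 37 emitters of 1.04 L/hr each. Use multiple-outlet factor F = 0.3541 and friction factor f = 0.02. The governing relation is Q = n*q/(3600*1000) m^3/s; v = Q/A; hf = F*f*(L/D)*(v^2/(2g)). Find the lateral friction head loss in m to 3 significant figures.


Q = 37*1.04/(3600*1000) = 1.0689e-05 m^3/s
A = pi*(12.3e-3/2)^2 = 1.1882e-04 m^2, so v = Q/A = 0.089956 m/s
hf = 0.3541*0.02*(172/0.0123)*(0.089956^2/(2*9.81)) = 0.0408 m
Therefore the lateral friction head loss = 0.0408 m.


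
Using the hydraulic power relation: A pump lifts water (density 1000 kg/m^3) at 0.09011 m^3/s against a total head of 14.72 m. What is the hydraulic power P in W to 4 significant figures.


Approach: apply the hydraulic power relation, P = rho*g*Q*H.
P = 1000 * 9.81 * 0.09011 * 14.72 = 13010 W
Therefore the hydraulic power P = 13010 W.


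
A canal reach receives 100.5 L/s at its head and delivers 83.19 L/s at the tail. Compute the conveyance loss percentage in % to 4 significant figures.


Approach: apply the conveyance loss ratio, loss% = ((Q_head - Q_tail)/Q_head)*100.
loss = ((100.5 - 83.19)/100.5)*100 = 17.22 %
Therefore the conveyance loss percentage = 17.22 %.


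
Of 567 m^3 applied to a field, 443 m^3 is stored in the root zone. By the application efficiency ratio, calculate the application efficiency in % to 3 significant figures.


Approach: apply the application efficiency ratio, Ea = (stored/applied)*100.
Ea = (443/567)*100 = 78.1 %
Therefore the application efficiency = 78.1 %.


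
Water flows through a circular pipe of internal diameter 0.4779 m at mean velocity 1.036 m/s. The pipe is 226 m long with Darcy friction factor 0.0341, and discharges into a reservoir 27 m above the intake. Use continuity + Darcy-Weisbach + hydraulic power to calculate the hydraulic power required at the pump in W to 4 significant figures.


Approach: apply continuity + Darcy-Weisbach + hydraulic power, Q = A*v; hf = f*(L/D)*(v^2/(2g)); H = static + hf; P = rho*g*Q*H.
Step 1 — flow rate (continuity, Q = A*v):
  A = pi*(0.4779/2)^2 = 0.179376 m^2
  Q = 0.179376 * 1.036 = 0.185833 m^3/s
Step 2 — friction head loss (Darcy-Weisbach):
  hf = 0.0341 * (226/0.4779) * (1.036^2 / (2*9.81))
  hf = 0.882158 m
Step 3 — total head: H = 27 + 0.882158 = 27.8822 m
Step 4 — hydraulic power (P = rho*g*Q*H):
  P = 1000 * 9.81 * 0.185833 * 27.8822 = 50830 W
Therefore the hydraulic power required at the pump = 50830 W.


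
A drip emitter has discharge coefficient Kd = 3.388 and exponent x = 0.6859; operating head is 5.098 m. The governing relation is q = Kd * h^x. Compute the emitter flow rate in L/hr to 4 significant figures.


q = 3.388 * 5.098^0.6859 = 10.35 L/hr
Therefore the emitter flow rate = 10.35 L/hr.


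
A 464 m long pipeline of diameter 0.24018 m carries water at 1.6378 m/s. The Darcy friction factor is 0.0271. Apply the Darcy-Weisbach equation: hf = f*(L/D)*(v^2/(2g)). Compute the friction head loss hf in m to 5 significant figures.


hf = 0.0271 * (464/0.24018) * (1.6378^2 / (2*9.81))
hf = 7.1577 m
Therefore the friction head loss hf = 7.1577 m.


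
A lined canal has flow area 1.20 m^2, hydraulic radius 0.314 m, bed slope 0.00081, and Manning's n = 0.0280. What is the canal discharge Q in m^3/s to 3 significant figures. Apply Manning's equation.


Approach: apply Manning's equation, Q = (1/n)*A*R^(2/3)*S^(1/2).
Q = (1/0.0280) * 1.20 * 0.314^(2/3) * 0.00081^(1/2) = 0.563 m^3/s
Therefore the canal discharge Q = 0.563 m^3/s.


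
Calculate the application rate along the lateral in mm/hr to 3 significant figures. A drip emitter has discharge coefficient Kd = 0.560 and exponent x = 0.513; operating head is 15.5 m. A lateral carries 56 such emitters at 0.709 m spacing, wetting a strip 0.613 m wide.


Approach: apply the emitter equation with a lateral mass balance, q = Kd*h^x; Q = n*q; rate = Q/(n*spacing*width).
Step 1 — single emitter flow (q = Kd*h^x):
  q = 0.560 * 15.5^0.513 = 2.2847 L/hr
Step 2 — total lateral flow: Q = 56 * 2.2847 = 127.94 L/hr
Step 3 — wetted area: A = 56 * 0.709 * 0.613 = 24.339 m^2
Step 4 — application rate: Q/A = 127.94/24.339 = 5.26 mm/hr
Therefore the application rate along the lateral = 5.26 mm/hr.


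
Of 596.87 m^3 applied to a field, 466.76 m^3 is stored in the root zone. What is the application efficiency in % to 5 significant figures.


Approach: apply the application efficiency ratio, Ea = (stored/applied)*100.
Ea = (466.76/596.87)*100 = 78.201 %
Therefore the application efficiency = 78.201 %.


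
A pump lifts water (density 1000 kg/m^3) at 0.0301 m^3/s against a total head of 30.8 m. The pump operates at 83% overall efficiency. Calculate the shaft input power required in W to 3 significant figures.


Approach: apply hydraulic power then efficiency conversion, P = rho*g*Q*H; P_in = P/eta.
Step 1 — hydraulic power (P = rho*g*Q*H):
  P = 1000 * 9.81 * 0.0301 * 30.8 = 9094.7 W
Step 2 — input power: P_in = P/eta = 9094.7 / 0.83 = 11000 W
Therefore the shaft input power required = 11000 W.


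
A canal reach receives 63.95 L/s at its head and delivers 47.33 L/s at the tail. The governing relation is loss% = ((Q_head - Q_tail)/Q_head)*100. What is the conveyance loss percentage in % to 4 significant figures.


loss = ((63.95 - 47.33)/63.95)*100 = 25.99 %
Therefore the conveyance loss percentage = 25.99 %.


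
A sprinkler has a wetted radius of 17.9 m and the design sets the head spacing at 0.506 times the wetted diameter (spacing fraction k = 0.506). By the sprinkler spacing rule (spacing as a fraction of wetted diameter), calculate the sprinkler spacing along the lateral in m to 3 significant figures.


Approach: apply the sprinkler spacing rule (spacing as a fraction of wetted diameter), S = k*(2*R).
S = 0.506 * (2 * 17.9) = 18.1 m
Therefore the sprinkler spacing along the lateral = 18.1 m.


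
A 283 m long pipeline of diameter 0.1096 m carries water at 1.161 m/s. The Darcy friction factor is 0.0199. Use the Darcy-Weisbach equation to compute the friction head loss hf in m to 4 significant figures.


Approach: apply the Darcy-Weisbach equation, hf = f*(L/D)*(v^2/(2g)).
hf = 0.0199 * (283/0.1096) * (1.161^2 / (2*9.81))
hf = 3.530 m
Therefore the friction head loss hf = 3.530 m.


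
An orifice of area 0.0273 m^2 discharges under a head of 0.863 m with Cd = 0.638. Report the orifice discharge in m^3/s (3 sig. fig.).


Approach: apply the orifice equation, Q = Cd*A*sqrt(2*g*h).
Q = 0.638 * 0.0273 * sqrt(2*9.81*0.863) = 0.0717 m^3/s
Therefore the orifice discharge = 0.0717 m^3/s.


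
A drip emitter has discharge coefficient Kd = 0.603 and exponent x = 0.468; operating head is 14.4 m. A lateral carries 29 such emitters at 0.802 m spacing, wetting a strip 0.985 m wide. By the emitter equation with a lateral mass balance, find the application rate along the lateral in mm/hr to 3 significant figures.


Approach: apply the emitter equation with a lateral mass balance, q = Kd*h^x; Q = n*q; rate = Q/(n*spacing*width).
Step 1 — single emitter flow (q = Kd*h^x):
  q = 0.603 * 14.4^0.468 = 2.1010 L/hr
Step 2 — total lateral flow: Q = 29 * 2.1010 = 60.930 L/hr
Step 3 — wetted area: A = 29 * 0.802 * 0.985 = 22.909 m^2
Step 4 — application rate: Q/A = 60.930/22.909 = 2.66 mm/hr
Therefore the application rate along the lateral = 2.66 mm/hr.


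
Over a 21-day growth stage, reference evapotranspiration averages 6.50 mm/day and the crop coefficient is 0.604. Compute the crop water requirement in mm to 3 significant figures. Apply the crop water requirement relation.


Approach: apply the crop water requirement relation, CWR = ET0 * Kc * days.
CWR = 6.50 * 0.604 * 21 = 82.4 mm
Therefore the crop water requirement = 82.4 mm.


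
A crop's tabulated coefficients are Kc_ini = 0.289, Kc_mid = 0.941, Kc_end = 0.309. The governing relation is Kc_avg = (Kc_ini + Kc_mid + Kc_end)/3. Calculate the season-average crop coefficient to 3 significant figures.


Kc_avg = (0.289 + 0.941 + 0.309)/3 = 0.513
Therefore the season-average crop coefficient = 0.513.


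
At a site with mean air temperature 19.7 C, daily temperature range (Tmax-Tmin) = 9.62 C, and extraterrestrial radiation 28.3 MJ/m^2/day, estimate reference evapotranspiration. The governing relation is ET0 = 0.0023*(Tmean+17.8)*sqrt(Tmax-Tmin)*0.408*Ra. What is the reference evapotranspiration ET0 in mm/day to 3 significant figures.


ET0 = 0.0023*(19.7+17.8)*sqrt(9.62)*0.408*28.3 = 3.09 mm/day
Therefore the reference evapotranspiration ET0 = 3.09 mm/day.


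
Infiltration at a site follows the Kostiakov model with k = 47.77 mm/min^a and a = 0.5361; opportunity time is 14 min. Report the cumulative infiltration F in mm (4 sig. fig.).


Approach: apply the Kostiakov infiltration equation, F = k*t^a.
F = 47.77 * 14^0.5361 = 196.6 mm
Therefore the cumulative infiltration F = 196.6 mm.


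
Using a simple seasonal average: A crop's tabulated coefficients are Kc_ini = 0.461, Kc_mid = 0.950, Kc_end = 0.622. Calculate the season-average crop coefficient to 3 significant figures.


Approach: apply a simple seasonal average, Kc_avg = (Kc_ini + Kc_mid + Kc_end)/3.
Kc_avg = (0.461 + 0.950 + 0.622)/3 = 0.678
Therefore the season-average crop coefficient = 0.678.


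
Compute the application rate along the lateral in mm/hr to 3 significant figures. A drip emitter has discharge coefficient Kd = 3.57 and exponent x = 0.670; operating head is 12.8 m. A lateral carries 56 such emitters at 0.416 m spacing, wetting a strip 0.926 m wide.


Approach: apply the emitter equation with a lateral mass balance, q = Kd*h^x; Q = n*q; rate = Q/(n*spacing*width).
Step 1 — single emitter flow (q = Kd*h^x):
  q = 3.57 * 12.8^0.670 = 19.701 L/hr
Step 2 — total lateral flow: Q = 56 * 19.701 = 1103.3 L/hr
Step 3 — wetted area: A = 56 * 0.416 * 0.926 = 21.572 m^2
Step 4 — application rate: Q/A = 1103.3/21.572 = 51.1 mm/hr
Therefore the application rate along the lateral = 51.1 mm/hr.


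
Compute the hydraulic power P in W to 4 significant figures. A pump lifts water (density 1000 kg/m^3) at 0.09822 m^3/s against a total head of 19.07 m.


Approach: apply the hydraulic power relation, P = rho*g*Q*H.
P = 1000 * 9.81 * 0.09822 * 19.07 = 18370 W
Therefore the hydraulic power P = 18370 W.


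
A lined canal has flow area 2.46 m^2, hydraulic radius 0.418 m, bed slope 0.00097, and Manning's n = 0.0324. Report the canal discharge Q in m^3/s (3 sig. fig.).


Approach: apply Manning's equation, Q = (1/n)*A*R^(2/3)*S^(1/2).
Q = (1/0.0324) * 2.46 * 0.418^(2/3) * 0.00097^(1/2) = 1.32 m^3/s
Therefore the canal discharge Q = 1.32 m^3/s.


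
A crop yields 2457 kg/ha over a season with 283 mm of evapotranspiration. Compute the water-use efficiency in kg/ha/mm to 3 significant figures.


Approach: apply the water-use efficiency ratio, WUE = yield/ET.
WUE = 2457 / 283 = 8.68 kg/ha/mm
Therefore the water-use efficiency = 8.68 kg/ha/mm.


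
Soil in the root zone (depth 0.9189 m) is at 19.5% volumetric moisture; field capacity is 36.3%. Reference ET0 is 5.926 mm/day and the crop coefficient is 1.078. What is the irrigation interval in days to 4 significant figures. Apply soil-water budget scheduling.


Approach: apply soil-water budget scheduling, SMD = (FC-theta)/100*depth*1000; ETc = ET0*Kc; interval = SMD/ETc.
Step 1 — soil moisture deficit:
  SMD = (36.3 - 19.5)/100 * 0.9189 * 1000 = 154.375 mm
Step 2 — daily crop ET (ETc = ET0*Kc):
  ETc = 5.926 * 1.078 = 6.38823 mm/day
Step 3 — irrigation interval (SMD/ETc):
  interval = 154.375 / 6.38823 = 24.17 days
Therefore the irrigation interval = 24.17 days.


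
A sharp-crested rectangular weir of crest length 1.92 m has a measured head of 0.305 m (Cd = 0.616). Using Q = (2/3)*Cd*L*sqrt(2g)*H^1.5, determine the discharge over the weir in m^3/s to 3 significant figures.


Q = (2/3)*0.616*1.92*sqrt(2*9.81)*0.305^1.5 = 0.588 m^3/s
Therefore the discharge over the weir = 0.588 m^3/s.


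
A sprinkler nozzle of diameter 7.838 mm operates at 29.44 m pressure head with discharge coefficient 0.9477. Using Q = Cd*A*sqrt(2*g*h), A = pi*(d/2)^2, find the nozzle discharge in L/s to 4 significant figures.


A = pi*(7.838e-3/2)^2 = 4.82503e-05 m^2
Q = 0.9477 * 4.82503e-05 * sqrt(2*9.81*29.44) * 1000 = 1.099 L/s
Therefore the nozzle discharge = 1.099 L/s.


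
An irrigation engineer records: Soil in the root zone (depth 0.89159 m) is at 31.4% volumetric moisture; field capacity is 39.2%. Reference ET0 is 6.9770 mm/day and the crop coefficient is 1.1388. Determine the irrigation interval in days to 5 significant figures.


Approach: apply soil-water budget scheduling, SMD = (FC-theta)/100*depth*1000; ETc = ET0*Kc; interval = SMD/ETc.
Step 1 — soil moisture deficit:
  SMD = (39.2 - 31.4)/100 * 0.89159 * 1000 = 69.54402 mm
Step 2 — daily crop ET (ETc = ET0*Kc):
  ETc = 6.9770 * 1.1388 = 7.945408 mm/day
Step 3 — irrigation interval (SMD/ETc):
  interval = 69.54402 / 7.945408 = 8.7527 days
Therefore the irrigation interval = 8.7527 days.


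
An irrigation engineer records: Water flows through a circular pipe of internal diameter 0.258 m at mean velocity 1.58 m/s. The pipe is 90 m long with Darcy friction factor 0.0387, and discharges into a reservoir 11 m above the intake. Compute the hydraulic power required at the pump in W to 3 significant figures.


Approach: apply continuity + Darcy-Weisbach + hydraulic power, Q = A*v; hf = f*(L/D)*(v^2/(2g)); H = static + hf; P = rho*g*Q*H.
Step 1 — flow rate (continuity, Q = A*v):
  A = pi*(0.258/2)^2 = 0.052279 m^2
  Q = 0.052279 * 1.58 = 0.082601 m^3/s
Step 2 — friction head loss (Darcy-Weisbach):
  hf = 0.0387 * (90/0.258) * (1.58^2 / (2*9.81))
  hf = 1.7177 m
Step 3 — total head: H = 11 + 1.7177 = 12.718 m
Step 4 — hydraulic power (P = rho*g*Q*H):
  P = 1000 * 9.81 * 0.082601 * 12.718 = 10300 W
Therefore the hydraulic power required at the pump = 10300 W.


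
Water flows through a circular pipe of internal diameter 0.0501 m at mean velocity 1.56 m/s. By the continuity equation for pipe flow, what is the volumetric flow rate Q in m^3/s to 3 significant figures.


Approach: apply the continuity equation for pipe flow, Q = A * v with A = pi*(D/2)^2.
A = pi*(0.0501/2)^2 = 0.0019714 m^2
Q = 0.0019714 * 1.56 = 0.00308 m^3/s
Therefore the volumetric flow rate Q = 0.00308 m^3/s.


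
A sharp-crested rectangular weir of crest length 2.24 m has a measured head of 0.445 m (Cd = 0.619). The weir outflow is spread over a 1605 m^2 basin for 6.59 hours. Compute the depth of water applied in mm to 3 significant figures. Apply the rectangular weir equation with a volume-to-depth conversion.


Approach: apply the rectangular weir equation with a volume-to-depth conversion, Q = (2/3)*Cd*L*sqrt(2g)*H^1.5; d = Q*t/A * 1000.
Step 1 — weir discharge:
  Q = (2/3)*0.619*2.24*sqrt(2*9.81)*0.445^1.5 = 1.2154 m^3/s
Step 2 — volume: V = 1.2154 * 6.59*3600 = 28835 m^3
Step 3 — depth: d = V/A * 1000 = 28835/1605 * 1000 = 18000 mm
Therefore the depth of water applied = 18000 mm.


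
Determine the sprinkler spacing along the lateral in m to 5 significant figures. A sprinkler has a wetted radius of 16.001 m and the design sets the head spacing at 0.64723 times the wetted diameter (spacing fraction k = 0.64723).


Approach: apply the sprinkler spacing rule (spacing as a fraction of wetted diameter), S = k*(2*R).
S = 0.64723 * (2 * 16.001) = 20.713 m
Therefore the sprinkler spacing along the lateral = 20.713 m.


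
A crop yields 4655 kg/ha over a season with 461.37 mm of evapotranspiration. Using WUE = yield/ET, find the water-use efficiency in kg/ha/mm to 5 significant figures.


WUE = 4655 / 461.37 = 10.090 kg/ha/mm
Therefore the water-use efficiency = 10.090 kg/ha/mm.


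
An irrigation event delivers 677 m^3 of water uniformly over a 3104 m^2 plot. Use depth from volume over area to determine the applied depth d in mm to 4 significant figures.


Approach: apply depth from volume over area, d = (V/A)*1000.
d = (677 / 3104) * 1000 = 218.1 mm
Therefore the applied depth d = 218.1 mm.


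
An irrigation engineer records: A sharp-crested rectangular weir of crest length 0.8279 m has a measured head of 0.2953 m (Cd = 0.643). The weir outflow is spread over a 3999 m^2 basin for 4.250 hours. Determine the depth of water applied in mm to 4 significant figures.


Approach: apply the rectangular weir equation with a volume-to-depth conversion, Q = (2/3)*Cd*L*sqrt(2g)*H^1.5; d = Q*t/A * 1000.
Step 1 — weir discharge:
  Q = (2/3)*0.643*0.8279*sqrt(2*9.81)*0.2953^1.5 = 0.252256 m^3/s
Step 2 — volume: V = 0.252256 * 4.250*3600 = 3859.52 m^3
Step 3 — depth: d = V/A * 1000 = 3859.52/3999 * 1000 = 965.1 mm
Therefore the depth of water applied = 965.1 mm.


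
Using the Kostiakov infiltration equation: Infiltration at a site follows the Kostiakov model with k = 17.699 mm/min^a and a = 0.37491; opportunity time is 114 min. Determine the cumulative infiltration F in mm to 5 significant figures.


Approach: apply the Kostiakov infiltration equation, F = k*t^a.
F = 17.699 * 114^0.37491 = 104.50 mm
Therefore the cumulative infiltration F = 104.50 mm.


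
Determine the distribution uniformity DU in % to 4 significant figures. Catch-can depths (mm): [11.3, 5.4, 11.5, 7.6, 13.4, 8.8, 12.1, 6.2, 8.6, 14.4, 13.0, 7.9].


Approach: apply the low-quarter distribution uniformity, DU = (mean of lowest quarter of readings / overall mean)*100.
sorted lowest 3 of 12: [5.4, 6.2, 7.6] -> mean = 6.40000 mm
overall mean = 10.0167 mm
DU = (6.40000/10.0167)*100 = 63.89 %
Therefore the distribution uniformity DU = 63.89 %.


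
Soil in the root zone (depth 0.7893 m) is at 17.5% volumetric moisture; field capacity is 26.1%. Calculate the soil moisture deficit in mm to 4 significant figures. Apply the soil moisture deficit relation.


Approach: apply the soil moisture deficit relation, SMD = (FC - theta)/100 * depth * 1000.
SMD = (26.1 - 17.5)/100 * 0.7893 * 1000 = 67.88 mm
Therefore the soil moisture deficit = 67.88 mm.


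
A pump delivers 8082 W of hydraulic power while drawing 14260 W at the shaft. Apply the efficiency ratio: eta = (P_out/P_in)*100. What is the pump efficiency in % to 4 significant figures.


eta = (8082 / 14260) * 100 = 56.68 %
Therefore the pump efficiency = 56.68 %.


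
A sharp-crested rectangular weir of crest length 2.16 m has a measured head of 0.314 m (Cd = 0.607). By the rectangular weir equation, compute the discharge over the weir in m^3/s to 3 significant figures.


Approach: apply the rectangular weir equation, Q = (2/3)*Cd*L*sqrt(2g)*H^1.5.
Q = (2/3)*0.607*2.16*sqrt(2*9.81)*0.314^1.5 = 0.681 m^3/s
Therefore the discharge over the weir = 0.681 m^3/s.


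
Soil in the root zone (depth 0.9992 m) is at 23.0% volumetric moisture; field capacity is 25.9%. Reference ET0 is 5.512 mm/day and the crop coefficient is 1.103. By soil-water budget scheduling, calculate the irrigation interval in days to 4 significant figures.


Approach: apply soil-water budget scheduling, SMD = (FC-theta)/100*depth*1000; ETc = ET0*Kc; interval = SMD/ETc.
Step 1 — soil moisture deficit:
  SMD = (25.9 - 23.0)/100 * 0.9992 * 1000 = 28.9768 mm
Step 2 — daily crop ET (ETc = ET0*Kc):
  ETc = 5.512 * 1.103 = 6.07974 mm/day
Step 3 — irrigation interval (SMD/ETc):
  interval = 28.9768 / 6.07974 = 4.766 days
Therefore the irrigation interval = 4.766 days.


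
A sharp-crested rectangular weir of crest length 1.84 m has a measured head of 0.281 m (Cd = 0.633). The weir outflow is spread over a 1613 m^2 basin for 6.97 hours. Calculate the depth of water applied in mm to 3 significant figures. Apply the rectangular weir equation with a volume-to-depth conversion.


Approach: apply the rectangular weir equation with a volume-to-depth conversion, Q = (2/3)*Cd*L*sqrt(2g)*H^1.5; d = Q*t/A * 1000.
Step 1 — weir discharge:
  Q = (2/3)*0.633*1.84*sqrt(2*9.81)*0.281^1.5 = 0.51232 m^3/s
Step 2 — volume: V = 0.51232 * 6.97*3600 = 12855 m^3
Step 3 — depth: d = V/A * 1000 = 12855/1613 * 1000 = 7970 mm
Therefore the depth of water applied = 7970 mm.


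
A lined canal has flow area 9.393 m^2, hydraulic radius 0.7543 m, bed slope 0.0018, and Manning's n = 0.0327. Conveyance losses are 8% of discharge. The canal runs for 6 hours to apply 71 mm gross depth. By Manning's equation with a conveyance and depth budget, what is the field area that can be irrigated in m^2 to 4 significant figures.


Approach: apply Manning's equation with a conveyance and depth budget, Q = (1/n)*A*R^(2/3)*S^(1/2); Q_field = Q*(1-loss); Area = Q_field*t/(d/1000).
Step 1 — canal discharge (Manning's equation):
  Q = (1/0.0327) * 9.393 * 0.7543^(2/3) * 0.0018^(1/2) = 10.0985 m^3/s
Step 2 — delivered flow: Q_field = 10.0985*(1 - 8/100) = 9.29059 m^3/s
Step 3 — volume delivered: V = 9.29059 * 6*3600 = 200677 m^3
Step 4 — area served: A = V / (depth/1000) = 200677 / 0.071 = 2826000 m^2
Therefore the field area that can be irrigated = 2826000 m^2.


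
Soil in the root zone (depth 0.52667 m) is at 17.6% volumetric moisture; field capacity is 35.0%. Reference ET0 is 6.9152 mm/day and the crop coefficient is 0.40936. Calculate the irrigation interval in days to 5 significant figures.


Approach: apply soil-water budget scheduling, SMD = (FC-theta)/100*depth*1000; ETc = ET0*Kc; interval = SMD/ETc.
Step 1 — soil moisture deficit:
  SMD = (35.0 - 17.6)/100 * 0.52667 * 1000 = 91.64058 mm
Step 2 — daily crop ET (ETc = ET0*Kc):
  ETc = 6.9152 * 0.40936 = 2.830806 mm/day
Step 3 — irrigation interval (SMD/ETc):
  interval = 91.64058 / 2.830806 = 32.373 days
Therefore the irrigation interval = 32.373 days.


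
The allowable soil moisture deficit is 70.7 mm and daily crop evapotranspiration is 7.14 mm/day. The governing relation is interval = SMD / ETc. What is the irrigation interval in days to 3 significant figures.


interval = 70.7 / 7.14 = 9.90 days
Therefore the irrigation interval = 9.90 days.


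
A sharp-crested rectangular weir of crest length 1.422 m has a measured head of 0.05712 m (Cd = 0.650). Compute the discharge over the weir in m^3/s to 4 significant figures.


Approach: apply the rectangular weir equation, Q = (2/3)*Cd*L*sqrt(2g)*H^1.5.
Q = (2/3)*0.650*1.422*sqrt(2*9.81)*0.05712^1.5 = 0.03726 m^3/s
Therefore the discharge over the weir = 0.03726 m^3/s.


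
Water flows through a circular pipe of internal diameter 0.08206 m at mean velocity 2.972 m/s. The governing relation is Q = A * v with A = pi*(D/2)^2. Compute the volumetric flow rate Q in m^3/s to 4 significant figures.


A = pi*(0.08206/2)^2 = 0.00528875 m^2
Q = 0.00528875 * 2.972 = 0.01572 m^3/s
Therefore the volumetric flow rate Q = 0.01572 m^3/s.


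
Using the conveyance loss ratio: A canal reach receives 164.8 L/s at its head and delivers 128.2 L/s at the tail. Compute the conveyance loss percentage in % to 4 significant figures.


Approach: apply the conveyance loss ratio, loss% = ((Q_head - Q_tail)/Q_head)*100.
loss = ((164.8 - 128.2)/164.8)*100 = 22.21 %
Therefore the conveyance loss percentage = 22.21 %.


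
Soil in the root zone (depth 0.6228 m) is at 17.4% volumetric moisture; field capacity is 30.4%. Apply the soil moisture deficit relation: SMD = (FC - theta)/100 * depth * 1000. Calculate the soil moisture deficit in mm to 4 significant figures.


SMD = (30.4 - 17.4)/100 * 0.6228 * 1000 = 80.96 mm
Therefore the soil moisture deficit = 80.96 mm.


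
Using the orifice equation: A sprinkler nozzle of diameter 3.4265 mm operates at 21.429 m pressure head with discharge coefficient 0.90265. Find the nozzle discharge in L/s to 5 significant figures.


Approach: apply the orifice equation, Q = Cd*A*sqrt(2*g*h), A = pi*(d/2)^2.
A = pi*(3.4265e-3/2)^2 = 9.221283e-06 m^2
Q = 0.90265 * 9.221283e-06 * sqrt(2*9.81*21.429) * 1000 = 0.17067 L/s
Therefore the nozzle discharge = 0.17067 L/s.


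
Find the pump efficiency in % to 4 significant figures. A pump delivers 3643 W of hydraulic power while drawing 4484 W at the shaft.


Approach: apply the efficiency ratio, eta = (P_out/P_in)*100.
eta = (3643 / 4484) * 100 = 81.24 %
Therefore the pump efficiency = 81.24 %.


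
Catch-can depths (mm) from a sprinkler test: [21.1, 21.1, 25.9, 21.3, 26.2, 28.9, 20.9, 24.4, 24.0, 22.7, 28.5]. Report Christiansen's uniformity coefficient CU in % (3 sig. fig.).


Approach: apply Christiansen's uniformity coefficient, CU = (1 - mean_abs_deviation/mean)*100.
mean = 24.091 mm
mean |d_i - mean| = 2.4446 mm
CU = (1 - 2.4446/24.091)*100 = 89.9 %
Therefore Christiansen's uniformity coefficient CU = 89.9 %.


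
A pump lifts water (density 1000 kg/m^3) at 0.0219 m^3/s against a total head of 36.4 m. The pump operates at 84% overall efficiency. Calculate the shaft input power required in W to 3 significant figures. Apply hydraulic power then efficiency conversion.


Approach: apply hydraulic power then efficiency conversion, P = rho*g*Q*H; P_in = P/eta.
Step 1 — hydraulic power (P = rho*g*Q*H):
  P = 1000 * 9.81 * 0.0219 * 36.4 = 7820.1 W
Step 2 — input power: P_in = P/eta = 7820.1 / 0.84 = 9310 W
Therefore the shaft input power required = 9310 W.


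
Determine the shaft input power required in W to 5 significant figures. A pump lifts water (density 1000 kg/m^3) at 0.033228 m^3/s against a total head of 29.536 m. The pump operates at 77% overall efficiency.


Approach: apply hydraulic power then efficiency conversion, P = rho*g*Q*H; P_in = P/eta.
Step 1 — hydraulic power (P = rho*g*Q*H):
  P = 1000 * 9.81 * 0.033228 * 29.536 = 9627.752 W
Step 2 — input power: P_in = P/eta = 9627.752 / 0.77 = 12504 W
Therefore the shaft input power required = 12504 W.


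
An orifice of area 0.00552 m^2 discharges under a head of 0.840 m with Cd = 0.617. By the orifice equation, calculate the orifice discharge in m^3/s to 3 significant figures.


Approach: apply the orifice equation, Q = Cd*A*sqrt(2*g*h).
Q = 0.617 * 0.00552 * sqrt(2*9.81*0.840) = 0.0138 m^3/s
Therefore the orifice discharge = 0.0138 m^3/s.


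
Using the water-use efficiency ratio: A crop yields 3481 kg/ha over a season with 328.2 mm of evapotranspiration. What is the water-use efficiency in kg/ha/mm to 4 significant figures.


Approach: apply the water-use efficiency ratio, WUE = yield/ET.
WUE = 3481 / 328.2 = 10.61 kg/ha/mm
Therefore the water-use efficiency = 10.61 kg/ha/mm.


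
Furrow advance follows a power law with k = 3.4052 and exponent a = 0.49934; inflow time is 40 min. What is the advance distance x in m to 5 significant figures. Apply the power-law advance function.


Approach: apply the power-law advance function, x = k*t^a.
x = 3.4052 * 40^0.49934 = 21.484 m
Therefore the advance distance x = 21.484 m.


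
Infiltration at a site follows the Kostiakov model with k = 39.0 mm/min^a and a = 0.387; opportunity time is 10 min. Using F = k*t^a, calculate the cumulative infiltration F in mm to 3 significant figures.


F = 39.0 * 10^0.387 = 95.1 mm
Therefore the cumulative infiltration F = 95.1 mm.


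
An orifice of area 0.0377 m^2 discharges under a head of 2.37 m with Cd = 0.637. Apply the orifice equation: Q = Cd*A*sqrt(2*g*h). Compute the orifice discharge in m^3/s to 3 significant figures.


Q = 0.637 * 0.0377 * sqrt(2*9.81*2.37) = 0.164 m^3/s
Therefore the orifice discharge = 0.164 m^3/s.


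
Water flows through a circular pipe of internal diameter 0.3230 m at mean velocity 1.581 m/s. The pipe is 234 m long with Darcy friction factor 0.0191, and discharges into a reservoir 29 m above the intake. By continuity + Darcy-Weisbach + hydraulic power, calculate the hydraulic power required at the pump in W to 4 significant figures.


Approach: apply continuity + Darcy-Weisbach + hydraulic power, Q = A*v; hf = f*(L/D)*(v^2/(2g)); H = static + hf; P = rho*g*Q*H.
Step 1 — flow rate (continuity, Q = A*v):
  A = pi*(0.3230/2)^2 = 0.0819398 m^2
  Q = 0.0819398 * 1.581 = 0.129547 m^3/s
Step 2 — friction head loss (Darcy-Weisbach):
  hf = 0.0191 * (234/0.3230) * (1.581^2 / (2*9.81))
  hf = 1.76283 m
Step 3 — total head: H = 29 + 1.76283 = 30.7628 m
Step 4 — hydraulic power (P = rho*g*Q*H):
  P = 1000 * 9.81 * 0.129547 * 30.7628 = 39100 W
Therefore the hydraulic power required at the pump = 39100 W.


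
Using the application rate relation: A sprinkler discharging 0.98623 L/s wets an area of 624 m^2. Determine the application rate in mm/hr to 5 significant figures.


Approach: apply the application rate relation, rate = (Q/A)*3600.
rate = (0.98623 / 624) * 3600 = 5.6898 mm/hr
Therefore the application rate = 5.6898 mm/hr.


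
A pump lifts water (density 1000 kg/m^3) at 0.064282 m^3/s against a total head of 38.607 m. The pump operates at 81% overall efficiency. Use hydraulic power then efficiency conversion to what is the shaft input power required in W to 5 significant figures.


Approach: apply hydraulic power then efficiency conversion, P = rho*g*Q*H; P_in = P/eta.
Step 1 — hydraulic power (P = rho*g*Q*H):
  P = 1000 * 9.81 * 0.064282 * 38.607 = 24345.82 W
Step 2 — input power: P_in = P/eta = 24345.82 / 0.81 = 30057 W
Therefore the shaft input power required = 30057 W.


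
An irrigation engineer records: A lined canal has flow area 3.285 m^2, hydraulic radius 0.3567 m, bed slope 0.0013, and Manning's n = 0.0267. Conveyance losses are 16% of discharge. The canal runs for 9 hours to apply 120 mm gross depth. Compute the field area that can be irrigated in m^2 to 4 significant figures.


Approach: apply Manning's equation with a conveyance and depth budget, Q = (1/n)*A*R^(2/3)*S^(1/2); Q_field = Q*(1-loss); Area = Q_field*t/(d/1000).
Step 1 — canal discharge (Manning's equation):
  Q = (1/0.0267) * 3.285 * 0.3567^(2/3) * 0.0013^(1/2) = 2.23116 m^3/s
Step 2 — delivered flow: Q_field = 2.23116*(1 - 16/100) = 1.87418 m^3/s
Step 3 — volume delivered: V = 1.87418 * 9*3600 = 60723.3 m^3
Step 4 — area served: A = V / (depth/1000) = 60723.3 / 0.12 = 506000 m^2
Therefore the field area that can be irrigated = 506000 m^2.


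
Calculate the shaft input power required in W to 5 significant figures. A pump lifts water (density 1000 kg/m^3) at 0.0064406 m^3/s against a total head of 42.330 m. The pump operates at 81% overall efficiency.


Approach: apply hydraulic power then efficiency conversion, P = rho*g*Q*H; P_in = P/eta.
Step 1 — hydraulic power (P = rho*g*Q*H):
  P = 1000 * 9.81 * 0.0064406 * 42.330 = 2674.506 W
Step 2 — input power: P_in = P/eta = 2674.506 / 0.81 = 3301.9 W
Therefore the shaft input power required = 3301.9 W.


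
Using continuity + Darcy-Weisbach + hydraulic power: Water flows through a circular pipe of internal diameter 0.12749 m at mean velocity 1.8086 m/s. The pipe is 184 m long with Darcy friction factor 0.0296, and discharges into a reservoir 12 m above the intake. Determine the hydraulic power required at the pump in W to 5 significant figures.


Approach: apply continuity + Darcy-Weisbach + hydraulic power, Q = A*v; hf = f*(L/D)*(v^2/(2g)); H = static + hf; P = rho*g*Q*H.
Step 1 — flow rate (continuity, Q = A*v):
  A = pi*(0.12749/2)^2 = 0.01276563 m^2
  Q = 0.01276563 * 1.8086 = 0.02308791 m^3/s
Step 2 — friction head loss (Darcy-Weisbach):
  hf = 0.0296 * (184/0.12749) * (1.8086^2 / (2*9.81))
  hf = 7.122287 m
Step 3 — total head: H = 12 + 7.122287 = 19.12229 m
Step 4 — hydraulic power (P = rho*g*Q*H):
  P = 1000 * 9.81 * 0.02308791 * 19.12229 = 4331.1 W
Therefore the hydraulic power required at the pump = 4331.1 W.


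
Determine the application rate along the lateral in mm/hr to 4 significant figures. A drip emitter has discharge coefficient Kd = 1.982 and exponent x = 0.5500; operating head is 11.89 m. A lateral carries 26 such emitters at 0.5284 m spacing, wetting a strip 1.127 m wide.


Approach: apply the emitter equation with a lateral mass balance, q = Kd*h^x; Q = n*q; rate = Q/(n*spacing*width).
Step 1 — single emitter flow (q = Kd*h^x):
  q = 1.982 * 11.89^0.5500 = 7.73488 L/hr
Step 2 — total lateral flow: Q = 26 * 7.73488 = 201.107 L/hr
Step 3 — wetted area: A = 26 * 0.5284 * 1.127 = 15.4832 m^2
Step 4 — application rate: Q/A = 201.107/15.4832 = 12.99 mm/hr
Therefore the application rate along the lateral = 12.99 mm/hr.


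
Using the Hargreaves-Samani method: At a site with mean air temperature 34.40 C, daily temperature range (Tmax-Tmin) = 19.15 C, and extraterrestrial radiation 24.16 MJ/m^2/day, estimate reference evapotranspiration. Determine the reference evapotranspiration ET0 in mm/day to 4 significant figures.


Approach: apply the Hargreaves-Samani method, ET0 = 0.0023*(Tmean+17.8)*sqrt(Tmax-Tmin)*0.408*Ra.
ET0 = 0.0023*(34.40+17.8)*sqrt(19.15)*0.408*24.16 = 5.179 mm/day
Therefore the reference evapotranspiration ET0 = 5.179 mm/day.


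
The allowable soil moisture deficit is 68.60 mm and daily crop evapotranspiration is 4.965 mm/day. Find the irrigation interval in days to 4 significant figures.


Approach: apply the irrigation interval relation, interval = SMD / ETc.
interval = 68.60 / 4.965 = 13.82 days
Therefore the irrigation interval = 13.82 days.


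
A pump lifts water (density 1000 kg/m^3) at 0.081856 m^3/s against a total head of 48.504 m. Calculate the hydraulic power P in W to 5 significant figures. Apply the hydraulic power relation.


Approach: apply the hydraulic power relation, P = rho*g*Q*H.
P = 1000 * 9.81 * 0.081856 * 48.504 = 38949 W
Therefore the hydraulic power P = 38949 W.


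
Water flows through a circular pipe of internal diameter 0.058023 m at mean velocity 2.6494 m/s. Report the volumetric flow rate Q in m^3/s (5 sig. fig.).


Approach: apply the continuity equation for pipe flow, Q = A * v with A = pi*(D/2)^2.
A = pi*(0.058023/2)^2 = 0.002644175 m^2
Q = 0.002644175 * 2.6494 = 0.0070055 m^3/s
Therefore the volumetric flow rate Q = 0.0070055 m^3/s.


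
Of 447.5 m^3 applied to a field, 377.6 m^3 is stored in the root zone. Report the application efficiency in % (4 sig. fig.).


Approach: apply the application efficiency ratio, Ea = (stored/applied)*100.
Ea = (377.6/447.5)*100 = 84.38 %
Therefore the application efficiency = 84.38 %.


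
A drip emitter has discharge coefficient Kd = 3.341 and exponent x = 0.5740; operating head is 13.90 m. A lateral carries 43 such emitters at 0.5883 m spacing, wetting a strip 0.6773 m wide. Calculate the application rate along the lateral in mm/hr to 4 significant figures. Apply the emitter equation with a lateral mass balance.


Approach: apply the emitter equation with a lateral mass balance, q = Kd*h^x; Q = n*q; rate = Q/(n*spacing*width).
Step 1 — single emitter flow (q = Kd*h^x):
  q = 3.341 * 13.90^0.5740 = 15.1345 L/hr
Step 2 — total lateral flow: Q = 43 * 15.1345 = 650.782 L/hr
Step 3 — wetted area: A = 43 * 0.5883 * 0.6773 = 17.1336 m^2
Step 4 — application rate: Q/A = 650.782/17.1336 = 37.98 mm/hr
Therefore the application rate along the lateral = 37.98 mm/hr.
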